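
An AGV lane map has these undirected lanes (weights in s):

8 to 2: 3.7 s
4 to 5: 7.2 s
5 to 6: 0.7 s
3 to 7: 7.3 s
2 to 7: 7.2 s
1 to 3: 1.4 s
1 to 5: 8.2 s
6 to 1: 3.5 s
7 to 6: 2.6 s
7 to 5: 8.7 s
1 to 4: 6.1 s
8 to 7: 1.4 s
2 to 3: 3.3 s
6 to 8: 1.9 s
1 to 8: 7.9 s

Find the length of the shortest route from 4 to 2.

Shortest distances from 4:
4: 0
1: 6.1  (via 4)
5: 7.2  (via 4)
3: 7.5  (via 1)
6: 7.9  (via 5)
8: 9.8  (via 6)
7: 10.5  (via 6)
2: 10.8  (via 3)
Shortest route: 4–1–3–2 = 10.8 s.

10.8 s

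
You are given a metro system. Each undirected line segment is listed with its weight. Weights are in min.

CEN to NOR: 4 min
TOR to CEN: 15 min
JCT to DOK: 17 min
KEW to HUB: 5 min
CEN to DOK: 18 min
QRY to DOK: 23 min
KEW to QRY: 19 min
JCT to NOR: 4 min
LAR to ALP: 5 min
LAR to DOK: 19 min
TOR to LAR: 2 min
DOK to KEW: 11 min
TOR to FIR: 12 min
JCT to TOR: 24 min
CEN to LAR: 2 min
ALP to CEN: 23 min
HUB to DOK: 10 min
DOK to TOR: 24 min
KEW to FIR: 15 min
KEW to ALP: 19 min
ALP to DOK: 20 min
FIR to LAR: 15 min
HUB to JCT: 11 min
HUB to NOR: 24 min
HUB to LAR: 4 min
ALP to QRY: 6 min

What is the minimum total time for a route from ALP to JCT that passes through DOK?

36 min

Shortest ALP→DOK: ALP → LAR → HUB → DOK = 19
Shortest DOK→JCT: DOK → JCT = 17
Total via DOK: 19 + 17 = 36 min.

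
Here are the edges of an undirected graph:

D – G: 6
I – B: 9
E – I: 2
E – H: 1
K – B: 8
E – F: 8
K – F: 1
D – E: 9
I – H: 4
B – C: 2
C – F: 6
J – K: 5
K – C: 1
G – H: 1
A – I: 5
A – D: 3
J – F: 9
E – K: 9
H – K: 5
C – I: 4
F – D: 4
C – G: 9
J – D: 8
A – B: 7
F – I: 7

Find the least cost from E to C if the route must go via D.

14

Shortest E→D: E–H–G–D = 8
Shortest D→C: D–F–K–C = 6
Total via D: 8 + 6 = 14.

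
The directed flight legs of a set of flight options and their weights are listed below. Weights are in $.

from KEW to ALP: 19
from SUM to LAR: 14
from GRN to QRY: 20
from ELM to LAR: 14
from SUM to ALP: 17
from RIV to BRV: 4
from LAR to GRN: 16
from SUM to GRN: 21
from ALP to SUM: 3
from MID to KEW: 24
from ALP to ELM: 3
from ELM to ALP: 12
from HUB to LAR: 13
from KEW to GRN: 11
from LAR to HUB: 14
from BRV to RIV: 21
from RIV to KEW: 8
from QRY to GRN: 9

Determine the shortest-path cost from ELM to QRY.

$50

Candidate routes:
ELM - ALP - SUM - LAR - GRN - QRY: 12+3+14+16+20 = 65
ELM - LAR - GRN - QRY: 14+16+20 = 50
ELM - ALP - SUM - GRN - QRY: 12+3+21+20 = 56
The minimum is $50 via ELM - LAR - GRN - QRY.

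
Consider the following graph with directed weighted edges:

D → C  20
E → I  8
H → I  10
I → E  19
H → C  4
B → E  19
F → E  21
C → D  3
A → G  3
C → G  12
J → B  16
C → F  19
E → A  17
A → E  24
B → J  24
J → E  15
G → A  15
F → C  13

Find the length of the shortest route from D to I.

68

Enumerating some paths:
D - C - G - A - E - I: 20+12+15+24+8 = 79
D - C - F - E - I: 20+19+21+8 = 68
The minimum is 68 via D - C - F - E - I.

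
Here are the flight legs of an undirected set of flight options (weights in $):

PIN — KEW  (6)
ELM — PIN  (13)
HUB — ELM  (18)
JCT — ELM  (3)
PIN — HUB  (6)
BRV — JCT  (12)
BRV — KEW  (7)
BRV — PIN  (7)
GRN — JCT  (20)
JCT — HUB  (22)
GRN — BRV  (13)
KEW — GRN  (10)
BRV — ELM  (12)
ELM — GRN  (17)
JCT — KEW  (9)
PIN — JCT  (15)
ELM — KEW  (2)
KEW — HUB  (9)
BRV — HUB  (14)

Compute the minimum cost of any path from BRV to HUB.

$13

Candidate routes:
BRV - KEW - HUB: 7+9 = 16
BRV - PIN - HUB: 7+6 = 13
BRV - HUB: 14 = 14
Cheapest is BRV - PIN - HUB at $13.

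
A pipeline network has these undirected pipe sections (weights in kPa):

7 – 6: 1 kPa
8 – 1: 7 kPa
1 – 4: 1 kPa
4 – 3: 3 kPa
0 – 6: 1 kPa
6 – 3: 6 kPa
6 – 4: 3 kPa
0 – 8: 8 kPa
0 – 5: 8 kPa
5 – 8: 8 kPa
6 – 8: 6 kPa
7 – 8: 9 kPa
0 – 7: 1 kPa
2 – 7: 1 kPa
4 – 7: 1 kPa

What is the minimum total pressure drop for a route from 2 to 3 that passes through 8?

19 kPa

Shortest 2→8: 2 → 7 → 6 → 8 = 8
Best 8 to 3: 8 → 1 → 4 → 3 costing 11
Total via 8: 8 + 11 = 19 kPa.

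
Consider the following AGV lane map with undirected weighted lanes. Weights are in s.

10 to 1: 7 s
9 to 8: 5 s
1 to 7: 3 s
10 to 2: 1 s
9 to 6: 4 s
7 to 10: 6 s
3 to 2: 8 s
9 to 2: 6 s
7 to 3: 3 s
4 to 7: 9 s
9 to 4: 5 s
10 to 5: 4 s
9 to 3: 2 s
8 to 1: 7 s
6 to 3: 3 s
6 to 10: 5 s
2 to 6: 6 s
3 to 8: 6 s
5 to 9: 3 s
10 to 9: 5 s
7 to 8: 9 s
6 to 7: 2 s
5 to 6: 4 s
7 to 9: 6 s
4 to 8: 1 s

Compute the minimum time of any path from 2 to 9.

6 s

Shortest distances from 2:
2: 0
10: 1  (via 2)
5: 5  (via 10)
6: 6  (via 2)
9: 6  (via 2)
Shortest route: 2 → 9 = 6 s.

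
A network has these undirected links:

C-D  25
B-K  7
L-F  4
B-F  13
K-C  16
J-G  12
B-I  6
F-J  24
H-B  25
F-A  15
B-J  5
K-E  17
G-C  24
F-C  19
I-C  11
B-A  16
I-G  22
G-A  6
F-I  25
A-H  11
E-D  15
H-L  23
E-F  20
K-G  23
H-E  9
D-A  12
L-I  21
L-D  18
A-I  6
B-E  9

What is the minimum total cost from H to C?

28

Compare a few routes:
H - E - B - I - C: 9+9+6+11 = 35
H - A - I - C: 11+6+11 = 28
H - A - G - C: 11+6+24 = 41
The minimum is 28 via H - A - I - C.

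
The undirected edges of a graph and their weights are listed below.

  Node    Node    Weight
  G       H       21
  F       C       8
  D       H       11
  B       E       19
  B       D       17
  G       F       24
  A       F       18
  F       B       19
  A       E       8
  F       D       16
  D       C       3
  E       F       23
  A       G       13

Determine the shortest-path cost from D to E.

Shortest distances from D:
D: 0
C: 3  (via D)
F: 11  (via C)
H: 11  (via D)
B: 17  (via D)
A: 29  (via F)
G: 32  (via H)
E: 34  (via F)
Shortest route: D–C–F–E = 34.

34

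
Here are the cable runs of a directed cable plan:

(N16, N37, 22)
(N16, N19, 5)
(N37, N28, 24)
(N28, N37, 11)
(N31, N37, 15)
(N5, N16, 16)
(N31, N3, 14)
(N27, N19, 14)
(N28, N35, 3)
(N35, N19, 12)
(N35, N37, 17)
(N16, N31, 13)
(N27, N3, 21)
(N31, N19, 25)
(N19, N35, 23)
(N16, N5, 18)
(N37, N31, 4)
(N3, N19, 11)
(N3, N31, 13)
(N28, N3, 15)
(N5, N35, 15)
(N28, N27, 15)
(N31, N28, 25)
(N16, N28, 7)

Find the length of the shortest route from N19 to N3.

58

Running Dijkstra from N19:
N19: 0
N35: 23  (via N19)
N37: 40  (via N35)
N31: 44  (via N37)
N3: 58  (via N31)
Shortest route: N19–N35–N37–N31–N3 = 58.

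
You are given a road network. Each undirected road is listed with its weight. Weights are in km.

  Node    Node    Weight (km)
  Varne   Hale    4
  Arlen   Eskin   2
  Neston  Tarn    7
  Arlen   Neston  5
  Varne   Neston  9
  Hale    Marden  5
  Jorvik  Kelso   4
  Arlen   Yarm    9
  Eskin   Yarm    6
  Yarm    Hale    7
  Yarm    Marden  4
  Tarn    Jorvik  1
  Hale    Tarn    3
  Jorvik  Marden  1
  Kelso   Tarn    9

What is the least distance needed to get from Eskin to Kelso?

15 km

Settle nodes by increasing distance from Eskin:
Eskin: 0
Arlen: 2  (via Eskin)
Yarm: 6  (via Eskin)
Neston: 7  (via Arlen)
Marden: 10  (via Yarm)
Jorvik: 11  (via Marden)
Tarn: 12  (via Jorvik)
Hale: 13  (via Yarm)
Kelso: 15  (via Jorvik)
Shortest route: Eskin–Yarm–Marden–Jorvik–Kelso = 15 km.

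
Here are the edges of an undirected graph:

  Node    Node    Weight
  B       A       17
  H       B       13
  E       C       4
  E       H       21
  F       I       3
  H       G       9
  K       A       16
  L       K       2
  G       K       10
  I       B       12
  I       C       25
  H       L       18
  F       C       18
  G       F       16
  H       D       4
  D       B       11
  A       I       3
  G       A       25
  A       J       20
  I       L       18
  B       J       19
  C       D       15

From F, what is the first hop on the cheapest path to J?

Compare a few routes:
F - I - A - J: 3+3+20 = 26
F - I - A - B - J: 3+3+17+19 = 42
F - I - B - J: 3+12+19 = 34
Cheapest is F - I - A - J at 26.
So from F the first move is to I.

I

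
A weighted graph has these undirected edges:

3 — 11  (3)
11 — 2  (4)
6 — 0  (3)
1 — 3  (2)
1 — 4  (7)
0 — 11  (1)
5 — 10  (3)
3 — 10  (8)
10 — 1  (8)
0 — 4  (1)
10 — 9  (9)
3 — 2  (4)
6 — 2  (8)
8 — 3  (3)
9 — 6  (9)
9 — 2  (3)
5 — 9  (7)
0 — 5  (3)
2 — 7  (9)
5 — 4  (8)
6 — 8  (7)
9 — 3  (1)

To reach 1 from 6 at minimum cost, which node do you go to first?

Compare a few routes:
6 - 8 - 3 - 1: 7+3+2 = 12
6 - 0 - 11 - 3 - 1: 3+1+3+2 = 9
6 - 0 - 4 - 1: 3+1+7 = 11
6 - 9 - 3 - 1: 9+1+2 = 12
The minimum is 9 via 6 - 0 - 11 - 3 - 1.
So from 6 the first move is to 0.

0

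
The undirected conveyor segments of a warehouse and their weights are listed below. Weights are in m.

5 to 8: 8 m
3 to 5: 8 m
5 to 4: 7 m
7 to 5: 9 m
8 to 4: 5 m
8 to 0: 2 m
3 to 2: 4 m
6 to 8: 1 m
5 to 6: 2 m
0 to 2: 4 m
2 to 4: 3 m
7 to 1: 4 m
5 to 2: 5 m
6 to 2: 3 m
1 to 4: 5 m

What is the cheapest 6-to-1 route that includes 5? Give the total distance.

14 m

Best 6 to 5: 6–5 costing 2
Best 5 to 1: 5–4–1 costing 12
Total via 5: 2 + 12 = 14 m.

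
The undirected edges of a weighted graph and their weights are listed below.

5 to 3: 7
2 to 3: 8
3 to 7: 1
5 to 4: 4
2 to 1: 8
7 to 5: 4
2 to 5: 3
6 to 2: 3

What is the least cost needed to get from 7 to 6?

10

Running Dijkstra from 7:
7: 0
3: 1  (via 7)
5: 4  (via 7)
2: 7  (via 5)
4: 8  (via 5)
6: 10  (via 2)
Shortest route: 7 → 5 → 2 → 6 = 10.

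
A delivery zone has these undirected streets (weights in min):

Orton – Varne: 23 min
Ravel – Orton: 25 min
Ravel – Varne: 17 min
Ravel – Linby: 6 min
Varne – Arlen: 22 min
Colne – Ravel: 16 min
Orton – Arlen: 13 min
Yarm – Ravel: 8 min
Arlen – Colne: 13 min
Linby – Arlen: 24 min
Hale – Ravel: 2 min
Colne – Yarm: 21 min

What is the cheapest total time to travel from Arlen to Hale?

31 min

Running Dijkstra from Arlen:
Arlen: 0
Orton: 13  (via Arlen)
Colne: 13  (via Arlen)
Varne: 22  (via Arlen)
Linby: 24  (via Arlen)
Ravel: 29  (via Colne)
Hale: 31  (via Ravel)
Shortest route: Arlen → Colne → Ravel → Hale = 31 min.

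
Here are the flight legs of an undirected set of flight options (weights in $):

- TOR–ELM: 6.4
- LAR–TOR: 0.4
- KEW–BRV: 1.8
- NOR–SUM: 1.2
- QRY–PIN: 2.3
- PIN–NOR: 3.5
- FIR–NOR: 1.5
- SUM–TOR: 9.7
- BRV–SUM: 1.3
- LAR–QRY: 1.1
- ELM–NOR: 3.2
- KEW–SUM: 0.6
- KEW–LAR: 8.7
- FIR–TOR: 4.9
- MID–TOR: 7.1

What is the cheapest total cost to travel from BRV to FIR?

Running Dijkstra from BRV:
BRV: 0
SUM: 1.3  (via BRV)
KEW: 1.8  (via BRV)
NOR: 2.5  (via SUM)
FIR: 4  (via NOR)
Shortest route: BRV–SUM–NOR–FIR = $4.

$4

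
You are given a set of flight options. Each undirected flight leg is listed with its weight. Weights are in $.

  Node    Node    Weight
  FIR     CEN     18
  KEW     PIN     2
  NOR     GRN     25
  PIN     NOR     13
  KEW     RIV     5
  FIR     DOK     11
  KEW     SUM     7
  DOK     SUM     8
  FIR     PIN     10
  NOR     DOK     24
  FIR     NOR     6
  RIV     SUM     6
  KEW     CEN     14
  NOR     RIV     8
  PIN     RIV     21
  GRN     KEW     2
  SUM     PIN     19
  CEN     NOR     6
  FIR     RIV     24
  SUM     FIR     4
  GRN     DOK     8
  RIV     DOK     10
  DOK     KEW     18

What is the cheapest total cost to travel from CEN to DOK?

Running Dijkstra from CEN:
CEN: 0
NOR: 6  (via CEN)
FIR: 12  (via NOR)
RIV: 14  (via NOR)
KEW: 14  (via CEN)
SUM: 16  (via FIR)
PIN: 16  (via KEW)
GRN: 16  (via KEW)
DOK: 23  (via FIR)
Shortest route: CEN → NOR → FIR → DOK = $23.

$23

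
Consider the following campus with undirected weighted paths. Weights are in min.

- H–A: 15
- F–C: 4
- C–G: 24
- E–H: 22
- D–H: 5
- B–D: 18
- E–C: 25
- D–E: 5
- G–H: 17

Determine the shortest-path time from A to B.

Running Dijkstra from A:
A: 0
H: 15  (via A)
D: 20  (via H)
E: 25  (via D)
G: 32  (via H)
B: 38  (via D)
Shortest route: A–H–D–B = 38 min.

38 min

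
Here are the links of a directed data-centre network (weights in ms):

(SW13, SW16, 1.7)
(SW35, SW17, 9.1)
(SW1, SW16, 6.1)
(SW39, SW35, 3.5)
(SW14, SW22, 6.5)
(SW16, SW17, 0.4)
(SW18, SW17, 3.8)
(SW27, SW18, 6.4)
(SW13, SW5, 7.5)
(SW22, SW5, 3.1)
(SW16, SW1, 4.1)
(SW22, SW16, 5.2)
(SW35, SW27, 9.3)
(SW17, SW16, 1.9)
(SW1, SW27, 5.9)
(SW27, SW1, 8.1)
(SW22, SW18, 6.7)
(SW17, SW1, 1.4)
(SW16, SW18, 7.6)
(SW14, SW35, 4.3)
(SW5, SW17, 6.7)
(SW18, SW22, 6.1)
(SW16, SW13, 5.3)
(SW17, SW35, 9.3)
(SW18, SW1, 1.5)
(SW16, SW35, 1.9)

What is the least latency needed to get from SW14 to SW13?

Enumerating some paths:
SW14–SW22–SW18–SW17–SW16–SW13: 6.5+6.7+3.8+1.9+5.3 = 24.2
SW14–SW22–SW5–SW17–SW16–SW13: 6.5+3.1+6.7+1.9+5.3 = 23.5
SW14–SW35–SW17–SW16–SW13: 4.3+9.1+1.9+5.3 = 20.6
SW14–SW22–SW16–SW13: 6.5+5.2+5.3 = 17
The minimum is 17 ms via SW14–SW22–SW16–SW13.

17 ms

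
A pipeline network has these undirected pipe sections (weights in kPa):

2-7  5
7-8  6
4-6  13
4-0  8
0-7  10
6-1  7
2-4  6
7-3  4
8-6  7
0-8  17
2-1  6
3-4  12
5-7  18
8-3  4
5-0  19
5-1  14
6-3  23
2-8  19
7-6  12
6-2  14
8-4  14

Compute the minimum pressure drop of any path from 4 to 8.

Enumerating some paths:
4 - 3 - 8: 12+4 = 16
4 - 2 - 7 - 8: 6+5+6 = 17
4 - 8: 14 = 14
The minimum is 14 kPa via 4 - 8.

14 kPa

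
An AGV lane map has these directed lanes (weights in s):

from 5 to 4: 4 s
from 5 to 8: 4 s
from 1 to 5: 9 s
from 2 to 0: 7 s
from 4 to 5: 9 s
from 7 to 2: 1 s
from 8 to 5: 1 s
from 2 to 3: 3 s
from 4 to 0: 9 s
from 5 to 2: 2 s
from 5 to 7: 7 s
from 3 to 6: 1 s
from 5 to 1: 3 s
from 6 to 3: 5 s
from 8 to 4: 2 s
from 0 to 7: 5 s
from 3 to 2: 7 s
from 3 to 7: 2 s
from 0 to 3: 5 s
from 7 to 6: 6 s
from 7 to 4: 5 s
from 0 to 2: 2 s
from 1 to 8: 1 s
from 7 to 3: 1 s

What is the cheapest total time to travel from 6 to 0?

15 s

Compare a few routes:
6–3–2–0: 5+7+7 = 19
6–3–7–4–0: 5+2+5+9 = 21
6–3–7–2–0: 5+2+1+7 = 15
The minimum is 15 s via 6–3–7–2–0.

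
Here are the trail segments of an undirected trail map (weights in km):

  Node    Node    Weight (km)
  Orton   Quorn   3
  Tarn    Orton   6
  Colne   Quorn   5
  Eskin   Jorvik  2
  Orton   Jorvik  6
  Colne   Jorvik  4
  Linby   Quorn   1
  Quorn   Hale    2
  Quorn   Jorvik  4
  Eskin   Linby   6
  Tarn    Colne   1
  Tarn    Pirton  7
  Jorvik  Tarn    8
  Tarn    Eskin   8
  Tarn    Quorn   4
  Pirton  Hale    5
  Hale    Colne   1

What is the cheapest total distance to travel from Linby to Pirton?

8 km

Running Dijkstra from Linby:
Linby: 0
Quorn: 1  (via Linby)
Hale: 3  (via Quorn)
Colne: 4  (via Hale)
Orton: 4  (via Quorn)
Jorvik: 5  (via Quorn)
Tarn: 5  (via Quorn)
Eskin: 6  (via Linby)
Pirton: 8  (via Hale)
Shortest route: Linby–Quorn–Hale–Pirton = 8 km.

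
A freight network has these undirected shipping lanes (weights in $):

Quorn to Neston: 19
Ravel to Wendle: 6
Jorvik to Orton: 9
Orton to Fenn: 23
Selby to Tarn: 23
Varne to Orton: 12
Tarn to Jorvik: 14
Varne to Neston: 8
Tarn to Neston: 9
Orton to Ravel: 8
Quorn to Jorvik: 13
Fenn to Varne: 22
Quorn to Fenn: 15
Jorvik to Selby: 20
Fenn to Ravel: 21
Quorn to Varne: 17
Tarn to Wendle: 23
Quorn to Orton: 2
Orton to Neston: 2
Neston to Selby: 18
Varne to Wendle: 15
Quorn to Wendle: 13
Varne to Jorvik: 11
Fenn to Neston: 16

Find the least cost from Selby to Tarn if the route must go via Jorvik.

Best Selby to Jorvik: Selby → Jorvik costing 20
Shortest Jorvik→Tarn: Jorvik → Tarn = 14
Total via Jorvik: 20 + 14 = $34.

$34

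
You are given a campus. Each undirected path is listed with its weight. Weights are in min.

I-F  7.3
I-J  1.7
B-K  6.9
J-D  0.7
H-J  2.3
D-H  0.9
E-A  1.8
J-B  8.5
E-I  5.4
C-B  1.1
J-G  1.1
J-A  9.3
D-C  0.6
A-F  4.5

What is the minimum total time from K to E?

Candidate routes:
K → B → C → D → J → I → E: 6.9+1.1+0.6+0.7+1.7+5.4 = 16.4
K → B → C → D → J → A → E: 6.9+1.1+0.6+0.7+9.3+1.8 = 20.4
K → B → C → D → H → J → I → E: 6.9+1.1+0.6+0.9+2.3+1.7+5.4 = 18.9
The minimum is 16.4 min via K → B → C → D → J → I → E.

16.4 min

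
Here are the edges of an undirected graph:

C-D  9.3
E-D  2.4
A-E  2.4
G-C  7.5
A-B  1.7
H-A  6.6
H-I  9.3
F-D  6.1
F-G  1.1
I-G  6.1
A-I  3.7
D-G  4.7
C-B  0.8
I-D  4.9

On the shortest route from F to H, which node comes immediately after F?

Compare a few routes:
F–G–D–E–A–H: 1.1+4.7+2.4+2.4+6.6 = 17.2
F–G–I–H: 1.1+6.1+9.3 = 16.5
The minimum is 16.5 via F–G–I–H.
So from F the first move is to G.

G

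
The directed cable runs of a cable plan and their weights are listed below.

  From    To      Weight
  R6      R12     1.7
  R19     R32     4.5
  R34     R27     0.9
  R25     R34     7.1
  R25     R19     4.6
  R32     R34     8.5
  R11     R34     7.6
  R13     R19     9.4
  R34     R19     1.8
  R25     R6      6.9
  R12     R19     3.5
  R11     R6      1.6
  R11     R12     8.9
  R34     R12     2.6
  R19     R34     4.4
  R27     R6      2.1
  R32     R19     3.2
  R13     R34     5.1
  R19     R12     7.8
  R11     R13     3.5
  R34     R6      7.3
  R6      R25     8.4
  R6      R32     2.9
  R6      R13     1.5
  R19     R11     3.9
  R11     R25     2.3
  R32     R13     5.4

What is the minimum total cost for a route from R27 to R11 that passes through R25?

19

Shortest R27→R25: R27 → R6 → R25 = 10.5
Best R25 to R11: R25 → R19 → R11 costing 8.5
Total via R25: 10.5 + 8.5 = 19.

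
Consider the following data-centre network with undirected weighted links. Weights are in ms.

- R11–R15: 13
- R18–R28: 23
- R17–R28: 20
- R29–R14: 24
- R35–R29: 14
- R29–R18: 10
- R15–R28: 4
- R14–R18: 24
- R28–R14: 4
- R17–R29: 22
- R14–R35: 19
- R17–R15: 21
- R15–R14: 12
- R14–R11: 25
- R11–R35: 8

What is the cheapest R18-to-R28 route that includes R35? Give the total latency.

47 ms

Shortest R18→R35: R18–R29–R35 = 24
Best R35 to R28: R35–R14–R28 costing 23
Total via R35: 24 + 23 = 47 ms.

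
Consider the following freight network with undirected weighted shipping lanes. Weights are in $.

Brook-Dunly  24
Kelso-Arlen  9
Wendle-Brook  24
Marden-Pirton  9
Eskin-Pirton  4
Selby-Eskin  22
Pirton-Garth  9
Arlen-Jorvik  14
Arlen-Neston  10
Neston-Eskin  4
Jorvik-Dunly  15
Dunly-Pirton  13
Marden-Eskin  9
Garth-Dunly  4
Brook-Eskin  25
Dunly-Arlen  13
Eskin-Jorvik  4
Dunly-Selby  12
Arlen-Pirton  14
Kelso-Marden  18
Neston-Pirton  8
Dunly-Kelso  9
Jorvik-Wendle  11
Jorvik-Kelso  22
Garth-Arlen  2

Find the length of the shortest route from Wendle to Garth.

$27

Enumerating some paths:
Wendle → Jorvik → Eskin → Pirton → Garth: 11+4+4+9 = 28
Wendle → Jorvik → Arlen → Garth: 11+14+2 = 27
The minimum is $27 via Wendle → Jorvik → Arlen → Garth.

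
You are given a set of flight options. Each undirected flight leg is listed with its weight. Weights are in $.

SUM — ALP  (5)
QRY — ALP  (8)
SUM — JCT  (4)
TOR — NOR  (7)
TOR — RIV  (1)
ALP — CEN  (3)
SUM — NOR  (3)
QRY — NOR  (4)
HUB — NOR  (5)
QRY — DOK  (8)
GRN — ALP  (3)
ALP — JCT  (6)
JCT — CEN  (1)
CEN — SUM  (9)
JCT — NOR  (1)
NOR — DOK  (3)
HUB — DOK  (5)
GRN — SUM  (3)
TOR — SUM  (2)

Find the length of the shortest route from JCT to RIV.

Compare a few routes:
JCT–SUM–TOR–RIV: 4+2+1 = 7
JCT–NOR–TOR–RIV: 1+7+1 = 9
JCT–CEN–ALP–SUM–TOR–RIV: 1+3+5+2+1 = 12
Cheapest is JCT–SUM–TOR–RIV at $7.

$7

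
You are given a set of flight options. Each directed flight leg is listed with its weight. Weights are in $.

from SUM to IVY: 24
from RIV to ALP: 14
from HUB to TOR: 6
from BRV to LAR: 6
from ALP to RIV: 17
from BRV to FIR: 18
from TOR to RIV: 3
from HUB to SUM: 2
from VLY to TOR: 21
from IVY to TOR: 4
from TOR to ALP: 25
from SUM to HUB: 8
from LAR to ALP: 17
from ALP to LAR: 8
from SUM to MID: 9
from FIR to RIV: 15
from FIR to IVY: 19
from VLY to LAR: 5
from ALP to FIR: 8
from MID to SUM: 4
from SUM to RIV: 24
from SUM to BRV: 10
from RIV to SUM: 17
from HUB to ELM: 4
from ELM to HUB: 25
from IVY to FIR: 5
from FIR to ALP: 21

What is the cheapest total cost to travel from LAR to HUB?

$59

Compare a few routes:
LAR → ALP → FIR → IVY → TOR → RIV → SUM → HUB: 17+8+19+4+3+17+8 = 76
LAR → ALP → RIV → SUM → HUB: 17+17+17+8 = 59
LAR → ALP → FIR → RIV → SUM → HUB: 17+8+15+17+8 = 65
The minimum is $59 via LAR → ALP → RIV → SUM → HUB.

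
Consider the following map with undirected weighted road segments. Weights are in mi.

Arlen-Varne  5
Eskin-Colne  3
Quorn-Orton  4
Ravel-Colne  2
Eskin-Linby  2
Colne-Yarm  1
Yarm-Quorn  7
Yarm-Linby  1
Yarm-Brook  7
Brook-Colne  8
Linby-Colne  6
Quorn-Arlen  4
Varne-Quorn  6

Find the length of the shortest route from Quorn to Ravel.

Running Dijkstra from Quorn:
Quorn: 0
Arlen: 4  (via Quorn)
Orton: 4  (via Quorn)
Varne: 6  (via Quorn)
Yarm: 7  (via Quorn)
Colne: 8  (via Yarm)
Linby: 8  (via Yarm)
Eskin: 10  (via Linby)
Ravel: 10  (via Colne)
Shortest route: Quorn–Yarm–Colne–Ravel = 10 mi.

10 mi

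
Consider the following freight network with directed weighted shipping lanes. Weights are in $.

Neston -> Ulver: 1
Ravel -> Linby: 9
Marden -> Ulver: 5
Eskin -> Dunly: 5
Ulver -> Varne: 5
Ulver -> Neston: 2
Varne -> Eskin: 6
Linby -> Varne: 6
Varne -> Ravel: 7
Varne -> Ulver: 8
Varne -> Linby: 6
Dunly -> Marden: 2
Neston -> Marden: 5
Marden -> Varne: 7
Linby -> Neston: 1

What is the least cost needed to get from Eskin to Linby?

$20

Running Dijkstra from Eskin:
Eskin: 0
Dunly: 5  (via Eskin)
Marden: 7  (via Dunly)
Ulver: 12  (via Marden)
Varne: 14  (via Marden)
Neston: 14  (via Ulver)
Linby: 20  (via Varne)
Shortest route: Eskin → Dunly → Marden → Varne → Linby = $20.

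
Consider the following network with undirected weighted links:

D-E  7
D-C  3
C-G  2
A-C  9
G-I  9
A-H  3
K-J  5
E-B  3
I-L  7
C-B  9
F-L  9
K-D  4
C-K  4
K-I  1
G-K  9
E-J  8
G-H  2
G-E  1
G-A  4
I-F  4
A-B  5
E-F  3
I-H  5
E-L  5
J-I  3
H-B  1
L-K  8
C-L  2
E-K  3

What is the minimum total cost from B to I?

Enumerating some paths:
B - H - I: 1+5 = 6
B - E - K - I: 3+3+1 = 7
Cheapest is B - H - I at 6.

6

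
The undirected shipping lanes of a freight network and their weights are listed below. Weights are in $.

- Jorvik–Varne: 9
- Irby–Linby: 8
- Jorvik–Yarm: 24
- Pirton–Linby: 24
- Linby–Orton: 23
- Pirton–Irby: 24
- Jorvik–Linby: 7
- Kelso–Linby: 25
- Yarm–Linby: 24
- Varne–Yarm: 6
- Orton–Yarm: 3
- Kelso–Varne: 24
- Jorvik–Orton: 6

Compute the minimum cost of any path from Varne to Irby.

$24

Shortest distances from Varne:
Varne: 0
Yarm: 6  (via Varne)
Orton: 9  (via Yarm)
Jorvik: 9  (via Varne)
Linby: 16  (via Jorvik)
Kelso: 24  (via Varne)
Irby: 24  (via Linby)
Shortest route: Varne → Jorvik → Linby → Irby = $24.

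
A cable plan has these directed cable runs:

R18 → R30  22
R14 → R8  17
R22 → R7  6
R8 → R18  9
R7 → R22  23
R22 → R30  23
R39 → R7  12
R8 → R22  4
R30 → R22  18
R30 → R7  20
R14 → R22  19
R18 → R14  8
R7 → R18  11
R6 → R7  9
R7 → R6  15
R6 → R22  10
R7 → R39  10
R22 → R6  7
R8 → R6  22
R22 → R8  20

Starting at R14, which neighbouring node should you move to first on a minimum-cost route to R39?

Enumerating some paths:
R14 → R8 → R22 → R7 → R39: 17+4+6+10 = 37
R14 → R22 → R7 → R39: 19+6+10 = 35
Cheapest is R14 → R22 → R7 → R39 at 35.
So from R14 the first move is to R22.

R22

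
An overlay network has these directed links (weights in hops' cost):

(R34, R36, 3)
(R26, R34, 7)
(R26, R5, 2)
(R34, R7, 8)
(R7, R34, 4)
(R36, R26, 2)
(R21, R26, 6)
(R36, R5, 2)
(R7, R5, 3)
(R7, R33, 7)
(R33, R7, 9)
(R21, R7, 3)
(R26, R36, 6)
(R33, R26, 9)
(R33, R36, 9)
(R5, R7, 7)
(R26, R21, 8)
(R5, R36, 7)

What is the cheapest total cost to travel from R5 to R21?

17 hops' cost

Shortest distances from R5:
R5: 0
R36: 7  (via R5)
R7: 7  (via R5)
R26: 9  (via R36)
R34: 11  (via R7)
R33: 14  (via R7)
R21: 17  (via R26)
Shortest route: R5–R36–R26–R21 = 17 hops' cost.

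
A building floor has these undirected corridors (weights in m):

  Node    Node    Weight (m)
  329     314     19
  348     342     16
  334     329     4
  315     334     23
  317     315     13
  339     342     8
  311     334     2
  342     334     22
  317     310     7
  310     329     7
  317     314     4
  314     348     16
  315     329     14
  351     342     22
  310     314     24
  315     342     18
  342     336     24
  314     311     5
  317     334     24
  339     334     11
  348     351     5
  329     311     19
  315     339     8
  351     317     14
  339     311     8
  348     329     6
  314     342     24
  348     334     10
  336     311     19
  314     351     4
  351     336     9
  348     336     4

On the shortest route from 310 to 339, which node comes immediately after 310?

329

Candidate routes:
310 - 329 - 334 - 311 - 339: 7+4+2+8 = 21
310 - 329 - 334 - 339: 7+4+11 = 22
The minimum is 21 m via 310 - 329 - 334 - 311 - 339.
So from 310 the first move is to 329.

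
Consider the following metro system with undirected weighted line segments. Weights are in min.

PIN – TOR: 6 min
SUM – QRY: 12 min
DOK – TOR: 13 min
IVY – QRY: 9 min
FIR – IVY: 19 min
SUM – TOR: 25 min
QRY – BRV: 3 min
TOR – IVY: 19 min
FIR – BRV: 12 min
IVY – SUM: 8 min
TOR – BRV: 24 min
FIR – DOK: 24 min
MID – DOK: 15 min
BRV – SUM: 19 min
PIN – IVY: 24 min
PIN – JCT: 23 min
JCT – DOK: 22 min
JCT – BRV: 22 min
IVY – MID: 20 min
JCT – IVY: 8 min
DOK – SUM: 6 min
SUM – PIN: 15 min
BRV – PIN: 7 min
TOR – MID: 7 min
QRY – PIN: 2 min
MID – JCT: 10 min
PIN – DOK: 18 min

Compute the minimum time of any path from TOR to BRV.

Enumerating some paths:
TOR - PIN - BRV: 6+7 = 13
TOR - PIN - QRY - BRV: 6+2+3 = 11
The minimum is 11 min via TOR - PIN - QRY - BRV.

11 min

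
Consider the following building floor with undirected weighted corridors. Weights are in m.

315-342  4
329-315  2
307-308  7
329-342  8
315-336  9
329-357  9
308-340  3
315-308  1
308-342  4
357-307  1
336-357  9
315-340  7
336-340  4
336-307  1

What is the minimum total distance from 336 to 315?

8 m

Shortest distances from 336:
336: 0
307: 1  (via 336)
357: 2  (via 307)
340: 4  (via 336)
308: 7  (via 340)
315: 8  (via 308)
Shortest route: 336–340–308–315 = 8 m.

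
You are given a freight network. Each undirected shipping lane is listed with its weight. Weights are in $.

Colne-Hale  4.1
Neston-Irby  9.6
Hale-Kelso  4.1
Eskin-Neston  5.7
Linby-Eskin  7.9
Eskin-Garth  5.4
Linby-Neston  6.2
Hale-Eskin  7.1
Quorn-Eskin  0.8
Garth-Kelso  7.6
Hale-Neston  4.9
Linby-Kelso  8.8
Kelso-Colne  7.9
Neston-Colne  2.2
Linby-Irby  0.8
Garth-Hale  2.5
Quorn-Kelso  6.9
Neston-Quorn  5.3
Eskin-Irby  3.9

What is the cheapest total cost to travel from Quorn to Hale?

$7.9

Settle nodes by increasing distance from Quorn:
Quorn: 0
Eskin: 0.8  (via Quorn)
Irby: 4.7  (via Eskin)
Neston: 5.3  (via Quorn)
Linby: 5.5  (via Irby)
Garth: 6.2  (via Eskin)
Kelso: 6.9  (via Quorn)
Colne: 7.5  (via Neston)
Hale: 7.9  (via Eskin)
Shortest route: Quorn → Eskin → Hale = $7.9.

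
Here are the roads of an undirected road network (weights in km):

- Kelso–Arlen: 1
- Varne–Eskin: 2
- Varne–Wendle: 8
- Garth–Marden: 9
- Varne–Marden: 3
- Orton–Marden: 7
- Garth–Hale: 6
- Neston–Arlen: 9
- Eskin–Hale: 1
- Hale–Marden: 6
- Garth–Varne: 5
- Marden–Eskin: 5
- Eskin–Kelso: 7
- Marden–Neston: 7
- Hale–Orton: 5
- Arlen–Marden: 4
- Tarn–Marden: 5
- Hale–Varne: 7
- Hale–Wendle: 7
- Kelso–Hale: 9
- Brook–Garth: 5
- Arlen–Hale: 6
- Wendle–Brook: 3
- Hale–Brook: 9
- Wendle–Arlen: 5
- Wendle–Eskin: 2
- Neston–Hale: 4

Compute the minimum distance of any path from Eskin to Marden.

5 km

Running Dijkstra from Eskin:
Eskin: 0
Hale: 1  (via Eskin)
Varne: 2  (via Eskin)
Wendle: 2  (via Eskin)
Brook: 5  (via Wendle)
Neston: 5  (via Hale)
Marden: 5  (via Eskin)
Shortest route: Eskin–Marden = 5 km.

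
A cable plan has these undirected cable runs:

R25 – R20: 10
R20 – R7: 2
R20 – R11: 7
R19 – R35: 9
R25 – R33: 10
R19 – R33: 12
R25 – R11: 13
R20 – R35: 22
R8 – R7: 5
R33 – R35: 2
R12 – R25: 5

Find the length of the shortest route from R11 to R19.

34

Enumerating some paths:
R11–R20–R25–R33–R35–R19: 7+10+10+2+9 = 38
R11–R25–R33–R19: 13+10+12 = 35
R11–R25–R33–R35–R19: 13+10+2+9 = 34
Cheapest is R11–R25–R33–R35–R19 at 34.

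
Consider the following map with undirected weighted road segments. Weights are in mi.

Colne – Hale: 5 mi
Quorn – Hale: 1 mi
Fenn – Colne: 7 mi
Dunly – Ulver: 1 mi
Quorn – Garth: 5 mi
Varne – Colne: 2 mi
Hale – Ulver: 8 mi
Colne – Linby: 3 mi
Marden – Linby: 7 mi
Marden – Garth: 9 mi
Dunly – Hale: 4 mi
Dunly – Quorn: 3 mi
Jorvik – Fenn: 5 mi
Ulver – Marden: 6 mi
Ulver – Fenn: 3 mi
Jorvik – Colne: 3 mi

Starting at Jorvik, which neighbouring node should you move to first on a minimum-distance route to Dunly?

Fenn

Candidate routes:
Jorvik–Colne–Hale–Quorn–Dunly: 3+5+1+3 = 12
Jorvik–Colne–Hale–Dunly: 3+5+4 = 12
Jorvik–Fenn–Ulver–Dunly: 5+3+1 = 9
The minimum is 9 mi via Jorvik–Fenn–Ulver–Dunly.
So from Jorvik the first move is to Fenn.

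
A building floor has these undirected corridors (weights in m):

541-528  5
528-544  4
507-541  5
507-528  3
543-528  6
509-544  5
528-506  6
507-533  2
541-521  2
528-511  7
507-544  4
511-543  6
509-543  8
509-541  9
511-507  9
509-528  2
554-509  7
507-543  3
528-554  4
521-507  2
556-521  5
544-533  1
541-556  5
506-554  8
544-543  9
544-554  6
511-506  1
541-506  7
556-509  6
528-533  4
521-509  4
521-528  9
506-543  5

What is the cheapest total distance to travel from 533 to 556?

9 m

Settle nodes by increasing distance from 533:
533: 0
544: 1  (via 533)
507: 2  (via 533)
521: 4  (via 507)
528: 4  (via 533)
543: 5  (via 507)
509: 6  (via 544)
541: 6  (via 521)
554: 7  (via 544)
556: 9  (via 521)
Shortest route: 533 → 507 → 521 → 556 = 9 m.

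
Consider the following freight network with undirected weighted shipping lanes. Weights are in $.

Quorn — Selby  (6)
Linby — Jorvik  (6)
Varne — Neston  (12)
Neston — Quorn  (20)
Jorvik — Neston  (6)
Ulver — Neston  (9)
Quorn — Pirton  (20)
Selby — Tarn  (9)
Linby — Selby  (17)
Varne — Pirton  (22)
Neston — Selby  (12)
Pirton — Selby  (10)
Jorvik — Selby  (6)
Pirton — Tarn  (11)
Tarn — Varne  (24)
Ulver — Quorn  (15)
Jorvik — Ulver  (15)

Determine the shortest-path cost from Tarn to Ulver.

Candidate routes:
Tarn - Selby - Neston - Jorvik - Ulver: 9+12+6+15 = 42
Tarn - Pirton - Selby - Quorn - Ulver: 11+10+6+15 = 42
Tarn - Selby - Quorn - Ulver: 9+6+15 = 30
Cheapest is Tarn - Selby - Quorn - Ulver at $30.

$30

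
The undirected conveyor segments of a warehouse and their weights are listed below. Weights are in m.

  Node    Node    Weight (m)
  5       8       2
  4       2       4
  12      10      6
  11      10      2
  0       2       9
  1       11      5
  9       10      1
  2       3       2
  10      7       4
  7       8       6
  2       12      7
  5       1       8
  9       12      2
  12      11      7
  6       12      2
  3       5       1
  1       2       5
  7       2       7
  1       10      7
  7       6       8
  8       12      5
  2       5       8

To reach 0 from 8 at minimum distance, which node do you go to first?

5

Candidate routes:
8 - 5 - 3 - 2 - 0: 2+1+2+9 = 14
8 - 5 - 2 - 0: 2+8+9 = 19
8 - 12 - 2 - 0: 5+7+9 = 21
The minimum is 14 m via 8 - 5 - 3 - 2 - 0.
So from 8 the first move is to 5.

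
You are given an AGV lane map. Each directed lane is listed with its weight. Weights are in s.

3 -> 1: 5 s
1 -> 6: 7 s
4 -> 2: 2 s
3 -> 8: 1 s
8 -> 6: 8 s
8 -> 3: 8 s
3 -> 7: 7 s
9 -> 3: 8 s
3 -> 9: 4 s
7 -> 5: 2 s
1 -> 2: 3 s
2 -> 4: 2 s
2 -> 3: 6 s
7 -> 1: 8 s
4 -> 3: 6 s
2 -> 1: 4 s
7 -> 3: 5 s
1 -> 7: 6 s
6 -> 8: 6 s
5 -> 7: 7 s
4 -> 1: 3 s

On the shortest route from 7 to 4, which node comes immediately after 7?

1

Compare a few routes:
7–3–1–2–4: 5+5+3+2 = 15
7–1–2–4: 8+3+2 = 13
The minimum is 13 s via 7–1–2–4.
So from 7 the first move is to 1.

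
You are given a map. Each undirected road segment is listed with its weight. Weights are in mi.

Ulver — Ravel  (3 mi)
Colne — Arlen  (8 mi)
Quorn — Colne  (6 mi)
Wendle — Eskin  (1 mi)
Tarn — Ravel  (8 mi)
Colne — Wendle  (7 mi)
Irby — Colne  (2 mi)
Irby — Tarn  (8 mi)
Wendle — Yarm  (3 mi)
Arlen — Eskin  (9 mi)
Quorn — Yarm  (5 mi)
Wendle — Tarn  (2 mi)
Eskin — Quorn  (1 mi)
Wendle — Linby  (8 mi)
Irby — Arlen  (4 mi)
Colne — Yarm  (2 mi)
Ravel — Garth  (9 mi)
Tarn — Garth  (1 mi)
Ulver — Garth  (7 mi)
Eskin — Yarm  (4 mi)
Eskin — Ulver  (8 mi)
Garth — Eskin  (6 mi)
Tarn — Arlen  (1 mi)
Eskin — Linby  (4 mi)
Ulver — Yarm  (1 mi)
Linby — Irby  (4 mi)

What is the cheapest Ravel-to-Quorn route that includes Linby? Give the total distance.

17 mi

Best Ravel to Linby: Ravel–Ulver–Yarm–Colne–Irby–Linby costing 12
Best Linby to Quorn: Linby–Eskin–Quorn costing 5
Total via Linby: 12 + 5 = 17 mi.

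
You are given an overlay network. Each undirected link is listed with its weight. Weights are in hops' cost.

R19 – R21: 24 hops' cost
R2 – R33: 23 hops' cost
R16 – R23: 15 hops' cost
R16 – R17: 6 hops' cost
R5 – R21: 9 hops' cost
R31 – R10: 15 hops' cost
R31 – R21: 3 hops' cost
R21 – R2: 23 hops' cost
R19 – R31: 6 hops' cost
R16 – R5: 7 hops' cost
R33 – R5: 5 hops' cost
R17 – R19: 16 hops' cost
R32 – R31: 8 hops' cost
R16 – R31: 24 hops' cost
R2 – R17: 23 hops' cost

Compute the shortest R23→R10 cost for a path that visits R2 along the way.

Shortest R23→R2: R23 → R16 → R17 → R2 = 44
Best R2 to R10: R2 → R21 → R31 → R10 costing 41
Total via R2: 44 + 41 = 85 hops' cost.

85 hops' cost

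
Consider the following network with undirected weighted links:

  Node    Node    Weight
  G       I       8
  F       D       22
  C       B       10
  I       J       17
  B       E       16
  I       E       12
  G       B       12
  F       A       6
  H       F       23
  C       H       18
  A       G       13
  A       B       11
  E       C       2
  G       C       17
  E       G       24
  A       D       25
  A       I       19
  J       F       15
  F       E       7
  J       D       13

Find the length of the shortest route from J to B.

32

Enumerating some paths:
J–I–G–B: 17+8+12 = 37
J–F–E–C–B: 15+7+2+10 = 34
J–F–A–B: 15+6+11 = 32
Cheapest is J–F–A–B at 32.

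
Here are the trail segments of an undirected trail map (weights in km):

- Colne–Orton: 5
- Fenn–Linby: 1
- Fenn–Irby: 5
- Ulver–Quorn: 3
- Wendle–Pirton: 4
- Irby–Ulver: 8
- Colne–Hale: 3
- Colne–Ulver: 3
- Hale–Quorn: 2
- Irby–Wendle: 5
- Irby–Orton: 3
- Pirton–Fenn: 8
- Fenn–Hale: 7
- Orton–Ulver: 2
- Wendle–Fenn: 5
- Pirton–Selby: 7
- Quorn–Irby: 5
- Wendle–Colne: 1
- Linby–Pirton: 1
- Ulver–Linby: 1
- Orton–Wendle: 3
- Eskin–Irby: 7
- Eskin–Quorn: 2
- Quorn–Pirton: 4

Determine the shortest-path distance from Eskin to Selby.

13 km

Enumerating some paths:
Eskin → Quorn → Hale → Colne → Wendle → Pirton → Selby: 2+2+3+1+4+7 = 19
Eskin → Quorn → Ulver → Linby → Pirton → Selby: 2+3+1+1+7 = 14
Eskin → Quorn → Pirton → Selby: 2+4+7 = 13
Eskin → Quorn → Hale → Colne → Ulver → Linby → Pirton → Selby: 2+2+3+3+1+1+7 = 19
Cheapest is Eskin → Quorn → Pirton → Selby at 13 km.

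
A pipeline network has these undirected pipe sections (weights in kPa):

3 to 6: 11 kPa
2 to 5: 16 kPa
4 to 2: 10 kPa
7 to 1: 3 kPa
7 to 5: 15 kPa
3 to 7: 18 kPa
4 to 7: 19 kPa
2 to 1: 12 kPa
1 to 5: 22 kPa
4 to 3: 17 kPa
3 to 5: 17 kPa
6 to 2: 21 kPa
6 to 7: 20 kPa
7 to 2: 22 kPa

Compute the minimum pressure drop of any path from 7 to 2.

Candidate routes:
7 - 2: 22 = 22
7 - 1 - 2: 3+12 = 15
The minimum is 15 kPa via 7 - 1 - 2.

15 kPa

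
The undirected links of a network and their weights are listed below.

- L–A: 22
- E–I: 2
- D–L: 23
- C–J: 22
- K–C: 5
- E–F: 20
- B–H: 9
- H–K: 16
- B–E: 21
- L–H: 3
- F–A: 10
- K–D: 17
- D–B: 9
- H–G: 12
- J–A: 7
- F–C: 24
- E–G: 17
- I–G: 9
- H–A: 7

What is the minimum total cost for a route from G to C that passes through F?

Shortest G→F: G → H → A → F = 29
Shortest F→C: F → C = 24
Total via F: 29 + 24 = 53.

53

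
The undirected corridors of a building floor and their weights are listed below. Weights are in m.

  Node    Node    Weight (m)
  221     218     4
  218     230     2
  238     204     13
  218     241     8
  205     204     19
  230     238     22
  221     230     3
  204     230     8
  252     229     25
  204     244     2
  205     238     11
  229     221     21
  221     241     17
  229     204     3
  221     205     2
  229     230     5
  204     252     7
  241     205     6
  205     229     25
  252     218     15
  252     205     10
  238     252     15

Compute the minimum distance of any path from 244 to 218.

Settle nodes by increasing distance from 244:
244: 0
204: 2  (via 244)
229: 5  (via 204)
252: 9  (via 204)
230: 10  (via 204)
218: 12  (via 230)
Shortest route: 244–204–230–218 = 12 m.

12 m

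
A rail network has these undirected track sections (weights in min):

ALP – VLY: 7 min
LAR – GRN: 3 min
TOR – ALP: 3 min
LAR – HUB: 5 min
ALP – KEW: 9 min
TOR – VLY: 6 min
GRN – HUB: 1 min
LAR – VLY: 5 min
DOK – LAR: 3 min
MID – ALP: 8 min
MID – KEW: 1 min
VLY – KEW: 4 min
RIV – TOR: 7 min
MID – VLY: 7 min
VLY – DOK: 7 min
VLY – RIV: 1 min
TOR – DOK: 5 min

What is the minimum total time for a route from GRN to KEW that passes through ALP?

Shortest GRN→ALP: GRN–LAR–DOK–TOR–ALP = 14
Best ALP to KEW: ALP–KEW costing 9
Total via ALP: 14 + 9 = 23 min.

23 min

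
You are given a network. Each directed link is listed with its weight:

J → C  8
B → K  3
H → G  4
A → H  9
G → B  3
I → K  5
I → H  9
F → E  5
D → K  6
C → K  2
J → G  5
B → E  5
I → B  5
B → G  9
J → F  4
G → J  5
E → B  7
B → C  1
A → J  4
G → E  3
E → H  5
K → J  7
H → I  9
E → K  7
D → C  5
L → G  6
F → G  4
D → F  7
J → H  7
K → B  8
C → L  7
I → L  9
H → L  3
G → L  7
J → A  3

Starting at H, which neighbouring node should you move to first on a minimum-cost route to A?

G

Compare a few routes:
H → G → J → A: 4+5+3 = 12
H → G → B → C → K → J → A: 4+3+1+2+7+3 = 20
H → L → G → J → A: 3+6+5+3 = 17
The minimum is 12 via H → G → J → A.
So from H the first move is to G.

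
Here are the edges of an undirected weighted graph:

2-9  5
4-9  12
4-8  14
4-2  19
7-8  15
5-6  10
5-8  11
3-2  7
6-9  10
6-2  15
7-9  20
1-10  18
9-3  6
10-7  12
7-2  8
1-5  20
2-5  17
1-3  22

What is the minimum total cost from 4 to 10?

37

Shortest distances from 4:
4: 0
9: 12  (via 4)
8: 14  (via 4)
2: 17  (via 9)
3: 18  (via 9)
6: 22  (via 9)
5: 25  (via 8)
7: 25  (via 2)
10: 37  (via 7)
Shortest route: 4–9–2–7–10 = 37.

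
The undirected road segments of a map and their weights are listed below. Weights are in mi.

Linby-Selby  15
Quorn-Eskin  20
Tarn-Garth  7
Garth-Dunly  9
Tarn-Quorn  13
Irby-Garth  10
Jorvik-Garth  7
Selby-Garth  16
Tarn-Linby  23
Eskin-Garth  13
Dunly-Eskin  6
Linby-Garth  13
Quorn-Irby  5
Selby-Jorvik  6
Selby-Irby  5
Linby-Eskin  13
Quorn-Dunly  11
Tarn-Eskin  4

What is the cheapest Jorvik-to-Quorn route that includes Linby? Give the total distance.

45 mi

Shortest Jorvik→Linby: Jorvik → Garth → Linby = 20
Shortest Linby→Quorn: Linby → Selby → Irby → Quorn = 25
Total via Linby: 20 + 25 = 45 mi.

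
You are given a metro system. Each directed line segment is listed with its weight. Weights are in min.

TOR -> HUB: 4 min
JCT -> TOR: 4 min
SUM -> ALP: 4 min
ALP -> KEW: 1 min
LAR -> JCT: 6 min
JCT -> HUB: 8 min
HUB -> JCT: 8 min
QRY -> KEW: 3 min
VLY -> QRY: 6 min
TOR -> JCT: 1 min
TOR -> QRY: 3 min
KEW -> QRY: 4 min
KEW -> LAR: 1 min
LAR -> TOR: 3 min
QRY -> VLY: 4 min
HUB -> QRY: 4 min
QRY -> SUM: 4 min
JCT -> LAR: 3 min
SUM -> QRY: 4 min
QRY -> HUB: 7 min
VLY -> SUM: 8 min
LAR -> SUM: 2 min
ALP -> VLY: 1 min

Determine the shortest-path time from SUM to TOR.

9 min

Compare a few routes:
SUM - ALP - KEW - LAR - TOR: 4+1+1+3 = 9
SUM - QRY - KEW - LAR - TOR: 4+3+1+3 = 11
Cheapest is SUM - ALP - KEW - LAR - TOR at 9 min.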